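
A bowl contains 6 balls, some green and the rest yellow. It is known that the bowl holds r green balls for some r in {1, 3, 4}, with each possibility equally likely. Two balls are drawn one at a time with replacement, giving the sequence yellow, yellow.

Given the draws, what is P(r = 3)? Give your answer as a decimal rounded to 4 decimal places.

The likelihood of the observed sequence under each hypothesis: P(data | r = 1) = (5/6)(5/6) = 25/36; P(data | r = 3) = (3/6)(3/6) = 1/4; P(data | r = 4) = (2/6)(2/6) = 1/9.
The prior-weighted likelihoods are 1/3 · 25/36 = 25/108, 1/3 · 1/4 = 1/12, 1/3 · 1/9 = 1/27; summing to 19/54.
Hence P(r = 3 | data) = (1/12) / (19/54) = 9/38.

0.2368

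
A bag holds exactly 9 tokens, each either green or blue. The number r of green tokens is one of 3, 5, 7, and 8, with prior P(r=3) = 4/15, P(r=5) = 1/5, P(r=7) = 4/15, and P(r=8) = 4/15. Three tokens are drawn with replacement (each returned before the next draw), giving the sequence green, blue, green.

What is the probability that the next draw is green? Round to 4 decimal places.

The likelihood of the observed sequence under each hypothesis: P(data | r = 3) = (3/9)(6/9)(3/9) = 0.074074; P(data | r = 5) = (5/9)(4/9)(5/9) = 0.13717; P(data | r = 7) = (7/9)(2/9)(7/9) = 0.13443; P(data | r = 8) = (8/9)(1/9)(8/9) = 0.087791.
Weighting by the prior gives 4/15 · 0.074074 = 0.019753, 1/5 · 0.13717 = 0.027435, 4/15 · 0.13443 = 0.035848, 4/15 · 0.087791 = 0.023411; these sum to 0.10645.
Dividing through by the total gives posterior P(r = 3 | data) = 0.18557, P(r = 5 | data) = 0.25773, P(r = 7 | data) = 0.33677, P(r = 8 | data) = 0.21993.
So P(green next | data) = Σ P(green next | H) P(H | data) = (1/3)(0.18557) + (5/9)(0.25773) + (7/9)(0.33677) + (8/9)(0.21993) = 0.66247.

0.6625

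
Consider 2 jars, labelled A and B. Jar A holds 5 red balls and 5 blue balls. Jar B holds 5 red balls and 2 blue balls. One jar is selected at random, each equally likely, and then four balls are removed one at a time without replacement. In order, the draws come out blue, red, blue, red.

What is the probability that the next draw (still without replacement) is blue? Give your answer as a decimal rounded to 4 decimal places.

Under each hypothesis, the probability of the observed sequence is: P(data | jar A) = (5/10)(5/9)(4/8)(4/7) = 5/63; P(data | jar B) = (2/7)(5/6)(1/5)(4/4) = 1/21.
Weighting by the prior gives 1/2 · 5/63 = 5/126, 1/2 · 1/21 = 1/42; with total 4/63.
Normalising, the posterior is P(jar A | data) = 5/8, P(jar B | data) = 3/8.
The predictive probability is P(blue next | data) = (1/2)(5/8) + (0)(3/8) = 5/16.

0.3125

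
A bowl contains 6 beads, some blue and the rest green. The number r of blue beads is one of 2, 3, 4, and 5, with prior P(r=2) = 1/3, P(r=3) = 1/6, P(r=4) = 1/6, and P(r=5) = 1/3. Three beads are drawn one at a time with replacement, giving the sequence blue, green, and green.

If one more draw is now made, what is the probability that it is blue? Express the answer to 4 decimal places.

0.4601

Compute the likelihood of the observed sequence for each case: P(data | r = 2) = (2/6)(4/6)(4/6) = 4/27; P(data | r = 3) = (3/6)(3/6)(3/6) = 1/8; P(data | r = 4) = (4/6)(2/6)(2/6) = 2/27; P(data | r = 5) = (5/6)(1/6)(1/6) = 5/216.
Weighting by the prior gives 1/3 · 4/27 = 4/81, 1/6 · 1/8 = 1/48, 1/6 · 2/27 = 1/81, 1/3 · 5/216 = 5/648; these sum to 13/144.
Normalising, the posterior is P(r = 2 | data) = 64/117, P(r = 3 | data) = 3/13, P(r = 4 | data) = 16/117, P(r = 5 | data) = 10/117.
So P(blue next | data) = Σ P(blue next | H) P(H | data) = (1/3)(64/117) + (1/2)(3/13) + (2/3)(16/117) + (5/6)(10/117) = 323/702.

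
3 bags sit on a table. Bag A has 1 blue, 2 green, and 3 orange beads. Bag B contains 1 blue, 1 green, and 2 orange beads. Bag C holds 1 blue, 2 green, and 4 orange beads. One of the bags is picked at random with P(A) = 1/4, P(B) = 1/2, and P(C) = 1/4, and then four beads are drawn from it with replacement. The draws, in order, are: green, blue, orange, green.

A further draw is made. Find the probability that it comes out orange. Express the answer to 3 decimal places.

0.515

Compute the likelihood of the observed sequence for each case: P(data | bag A) = (2/6)(1/6)(3/6)(2/6) = 0.0092593; P(data | bag B) = (1/4)(1/4)(2/4)(1/4) = 0.0078125; P(data | bag C) = (2/7)(1/7)(4/7)(2/7) = 0.0066639.
Multiplying each by its prior: 1/4 · 0.0092593 = 0.0023148, 1/2 · 0.0078125 = 0.0039062, 1/4 · 0.0066639 = 0.001666; summing to 0.007887.
The posterior is then P(bag A | data) = 0.2935, P(bag B | data) = 0.49527, P(bag C | data) = 0.21123.
The predictive probability is P(orange next | data) = (1/2)(0.2935) + (1/2)(0.49527) + (4/7)(0.21123) = 0.51509.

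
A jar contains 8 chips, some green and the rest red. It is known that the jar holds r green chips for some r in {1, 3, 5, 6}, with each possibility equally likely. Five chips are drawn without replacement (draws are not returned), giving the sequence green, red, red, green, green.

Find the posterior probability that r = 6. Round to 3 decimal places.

0.333

For each hypothesis, P(data | H) works out to: P(data | r = 1) = (1/8)(7/7)(6/6)(0/5) = 0; P(data | r = 3) = (3/8)(5/7)(4/6)(2/5)(1/4) = 1/56; P(data | r = 5) = (5/8)(3/7)(2/6)(4/5)(3/4) = 3/56; P(data | r = 6) = (6/8)(2/7)(1/6)(5/5)(4/4) = 1/28.
The prior-weighted likelihoods are 1/4 · 0 = 0, 1/4 · 1/56 = 1/224, 1/4 · 3/56 = 3/224, 1/4 · 1/28 = 1/112; these sum to 3/112.
By Bayes' rule, P(r = 6 | data) = (1/112) / (3/112) = 1/3.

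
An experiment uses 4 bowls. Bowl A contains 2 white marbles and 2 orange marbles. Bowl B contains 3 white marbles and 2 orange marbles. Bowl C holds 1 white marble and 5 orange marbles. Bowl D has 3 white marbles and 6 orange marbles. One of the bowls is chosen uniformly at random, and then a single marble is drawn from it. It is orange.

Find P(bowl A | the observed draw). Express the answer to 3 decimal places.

For each hypothesis, P(data | H) works out to: P(data | bowl A) = (2/4) = 1/2; P(data | bowl B) = (2/5) = 2/5; P(data | bowl C) = (5/6) = 5/6; P(data | bowl D) = (6/9) = 2/3.
Weighting by the prior gives 1/4 · 1/2 = 1/8, 1/4 · 2/5 = 1/10, 1/4 · 5/6 = 5/24, 1/4 · 2/3 = 1/6; these sum to 3/5.
So P(bowl A | data) = (1/8) / (3/5) = 5/24.

0.208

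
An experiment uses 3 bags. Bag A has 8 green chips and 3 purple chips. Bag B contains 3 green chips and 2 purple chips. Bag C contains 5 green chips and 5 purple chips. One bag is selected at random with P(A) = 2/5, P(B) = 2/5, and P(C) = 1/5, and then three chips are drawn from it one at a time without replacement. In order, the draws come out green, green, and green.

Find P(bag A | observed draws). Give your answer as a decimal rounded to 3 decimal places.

Compute the likelihood of the observed sequence for each case: P(data | bag A) = (8/11)(7/10)(6/9) = 56/165; P(data | bag B) = (3/5)(2/4)(1/3) = 1/10; P(data | bag C) = (5/10)(4/9)(3/8) = 1/12.
Weighting by the prior gives 2/5 · 56/165 = 112/825, 2/5 · 1/10 = 1/25, 1/5 · 1/12 = 1/60; these sum to 127/660.
Hence P(bag A | data) = (112/825) / (127/660) = 448/635.

0.706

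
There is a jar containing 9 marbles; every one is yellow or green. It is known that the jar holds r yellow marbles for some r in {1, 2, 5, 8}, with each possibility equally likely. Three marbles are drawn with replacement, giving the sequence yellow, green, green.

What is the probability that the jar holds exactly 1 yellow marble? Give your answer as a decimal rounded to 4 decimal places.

Under each hypothesis, the probability of the observed sequence is: P(data | r = 1) = (1/9)(8/9)(8/9) = 0.087791; P(data | r = 2) = (2/9)(7/9)(7/9) = 0.13443; P(data | r = 5) = (5/9)(4/9)(4/9) = 0.10974; P(data | r = 8) = (8/9)(1/9)(1/9) = 0.010974.
Multiplying each by its prior: 1/4 · 0.087791 = 0.021948, 1/4 · 0.13443 = 0.033608, 1/4 · 0.10974 = 0.027435, 1/4 · 0.010974 = 0.0027435; with total 0.085734.
Therefore the posterior P(r = 1 | data) = (0.021948) / (0.085734) = 0.256.

0.2560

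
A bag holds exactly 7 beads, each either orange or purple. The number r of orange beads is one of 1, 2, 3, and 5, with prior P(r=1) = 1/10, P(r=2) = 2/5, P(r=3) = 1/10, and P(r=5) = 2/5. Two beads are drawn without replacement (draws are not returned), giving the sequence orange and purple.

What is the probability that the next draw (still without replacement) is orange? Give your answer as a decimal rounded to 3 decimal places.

0.457

For each hypothesis, P(data | H) works out to: P(data | r = 1) = (1/7)(6/6) = 1/7; P(data | r = 2) = (2/7)(5/6) = 5/21; P(data | r = 3) = (3/7)(4/6) = 2/7; P(data | r = 5) = (5/7)(2/6) = 5/21.
Multiplying each by its prior: 1/10 · 1/7 = 1/70, 2/5 · 5/21 = 2/21, 1/10 · 2/7 = 1/35, 2/5 · 5/21 = 2/21; summing to 7/30.
The posterior is then P(r = 1 | data) = 3/49, P(r = 2 | data) = 20/49, P(r = 3 | data) = 6/49, P(r = 5 | data) = 20/49.
The predictive probability is P(orange next | data) = (0)(3/49) + (1/5)(20/49) + (2/5)(6/49) + (4/5)(20/49) = 16/35.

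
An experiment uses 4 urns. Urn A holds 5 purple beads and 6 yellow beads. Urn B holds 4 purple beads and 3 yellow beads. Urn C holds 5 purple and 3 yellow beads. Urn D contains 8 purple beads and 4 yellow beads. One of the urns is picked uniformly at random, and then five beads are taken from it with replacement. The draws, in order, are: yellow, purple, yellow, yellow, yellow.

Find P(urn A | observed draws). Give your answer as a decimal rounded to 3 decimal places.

0.502

Compute the likelihood of the observed sequence for each case: P(data | urn A) = (6/11)(5/11)(6/11)(6/11)(6/11) = 0.040236; P(data | urn B) = (3/7)(4/7)(3/7)(3/7)(3/7) = 0.019278; P(data | urn C) = (3/8)(5/8)(3/8)(3/8)(3/8) = 0.01236; P(data | urn D) = (4/12)(8/12)(4/12)(4/12)(4/12) = 0.0082305.
Weighting by the prior gives 1/4 · 0.040236 = 0.010059, 1/4 · 0.019278 = 0.0048194, 1/4 · 0.01236 = 0.0030899, 1/4 · 0.0082305 = 0.0020576; with total 0.020026.
By Bayes' rule, P(urn A | data) = (0.010059) / (0.020026) = 0.5023.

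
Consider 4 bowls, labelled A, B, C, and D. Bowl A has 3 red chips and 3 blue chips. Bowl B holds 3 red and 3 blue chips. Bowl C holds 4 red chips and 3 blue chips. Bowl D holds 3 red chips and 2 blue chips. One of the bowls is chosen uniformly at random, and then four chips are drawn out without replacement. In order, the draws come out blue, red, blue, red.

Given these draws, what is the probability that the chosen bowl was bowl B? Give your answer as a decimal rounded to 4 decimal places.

For each hypothesis, P(data | H) works out to: P(data | bowl A) = (3/6)(3/5)(2/4)(2/3) = 1/10; P(data | bowl B) = (3/6)(3/5)(2/4)(2/3) = 1/10; P(data | bowl C) = (3/7)(4/6)(2/5)(3/4) = 3/35; P(data | bowl D) = (2/5)(3/4)(1/3)(2/2) = 1/10.
Weighting by the prior gives 1/4 · 1/10 = 1/40, 1/4 · 1/10 = 1/40, 1/4 · 3/35 = 3/140, 1/4 · 1/10 = 1/40; with total 27/280.
Therefore the posterior P(bowl B | data) = (1/40) / (27/280) = 7/27.

0.2593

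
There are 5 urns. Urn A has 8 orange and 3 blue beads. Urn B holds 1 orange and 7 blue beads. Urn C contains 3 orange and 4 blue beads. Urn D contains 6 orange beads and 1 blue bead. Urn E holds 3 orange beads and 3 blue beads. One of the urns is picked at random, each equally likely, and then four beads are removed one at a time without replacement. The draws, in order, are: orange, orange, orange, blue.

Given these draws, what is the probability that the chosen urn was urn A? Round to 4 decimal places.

0.3650

The likelihood of the observed sequence under each hypothesis: P(data | urn A) = (8/11)(7/10)(6/9)(3/8) = 0.12727; P(data | urn B) = (1/8)(0/7) = 0; P(data | urn C) = (3/7)(2/6)(1/5)(4/4) = 0.028571; P(data | urn D) = (6/7)(5/6)(4/5)(1/4) = 0.14286; P(data | urn E) = (3/6)(2/5)(1/4)(3/3) = 0.05.
The prior-weighted likelihoods are 1/5 · 0.12727 = 0.025455, 1/5 · 0 = 0, 1/5 · 0.028571 = 0.0057143, 1/5 · 0.14286 = 0.028571, 1/5 · 0.05 = 0.01; summing to 0.06974.
Hence P(urn A | data) = (0.025455) / (0.06974) = 0.36499.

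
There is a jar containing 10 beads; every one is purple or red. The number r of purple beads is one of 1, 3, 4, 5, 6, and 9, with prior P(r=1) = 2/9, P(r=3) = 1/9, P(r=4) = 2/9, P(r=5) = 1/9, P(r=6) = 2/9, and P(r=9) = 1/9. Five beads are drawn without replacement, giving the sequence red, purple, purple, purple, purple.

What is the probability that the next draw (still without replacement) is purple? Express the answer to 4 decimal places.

0.6325

Compute the likelihood of the observed sequence for each case: P(data | r = 1) = (9/10)(1/9)(0/8) = 0; P(data | r = 3) = (7/10)(3/9)(2/8)(1/7)(0/6) = 0; P(data | r = 4) = (6/10)(4/9)(3/8)(2/7)(1/6) = 0.0047619; P(data | r = 5) = (5/10)(5/9)(4/8)(3/7)(2/6) = 0.019841; P(data | r = 6) = (4/10)(6/9)(5/8)(4/7)(3/6) = 0.047619; P(data | r = 9) = (1/10)(9/9)(8/8)(7/7)(6/6) = 0.1.
The prior-weighted likelihoods are 2/9 · 0 = 0, 1/9 · 0 = 0, 2/9 · 0.0047619 = 0.0010582, 1/9 · 0.019841 = 0.0022046, 2/9 · 0.047619 = 0.010582, 1/9 · 0.1 = 0.011111; summing to 0.024956.
Normalising, the posterior is P(r = 1 | data) = 0, P(r = 3 | data) = 0, P(r = 4 | data) = 0.042403, P(r = 5 | data) = 0.088339, P(r = 6 | data) = 0.42403, P(r = 9 | data) = 0.44523.
Averaging over the posterior, P(purple next | data) = (0)(0.042403) + (1/5)(0.088339) + (2/5)(0.42403) + (1)(0.44523) = 0.63251.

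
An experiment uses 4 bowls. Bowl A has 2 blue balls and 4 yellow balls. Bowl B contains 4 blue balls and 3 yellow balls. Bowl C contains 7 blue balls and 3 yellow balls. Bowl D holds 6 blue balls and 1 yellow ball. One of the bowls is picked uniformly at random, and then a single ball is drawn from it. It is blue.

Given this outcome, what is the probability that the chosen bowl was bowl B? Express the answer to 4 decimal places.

0.2321

Under each hypothesis, the probability of this draw is: P(data | bowl A) = (2/6) = 1/3; P(data | bowl B) = (4/7) = 4/7; P(data | bowl C) = (7/10) = 7/10; P(data | bowl D) = (6/7) = 6/7.
The prior-weighted likelihoods are 1/4 · 1/3 = 1/12, 1/4 · 4/7 = 1/7, 1/4 · 7/10 = 7/40, 1/4 · 6/7 = 3/14; summing to 517/840.
By Bayes' rule, P(bowl B | data) = (1/7) / (517/840) = 120/517.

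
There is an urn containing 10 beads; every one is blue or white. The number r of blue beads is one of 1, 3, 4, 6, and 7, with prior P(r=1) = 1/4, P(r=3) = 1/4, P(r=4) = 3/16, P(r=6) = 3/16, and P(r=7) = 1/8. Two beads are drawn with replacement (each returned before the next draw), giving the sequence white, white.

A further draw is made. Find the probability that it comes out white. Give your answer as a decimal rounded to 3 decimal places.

0.747

Compute the likelihood of the observed sequence for each case: P(data | r = 1) = (9/10)(9/10) = 81/100; P(data | r = 3) = (7/10)(7/10) = 49/100; P(data | r = 4) = (6/10)(6/10) = 9/25; P(data | r = 6) = (4/10)(4/10) = 4/25; P(data | r = 7) = (3/10)(3/10) = 9/100.
Weighting by the prior gives 1/4 · 81/100 = 81/400, 1/4 · 49/100 = 49/400, 3/16 · 9/25 = 27/400, 3/16 · 4/25 = 3/100, 1/8 · 9/100 = 9/800; with total 347/800.
Dividing through by the total gives posterior P(r = 1 | data) = 0.46686, P(r = 3 | data) = 0.28242, P(r = 4 | data) = 0.15562, P(r = 6 | data) = 0.069164, P(r = 7 | data) = 0.025937.
The predictive probability is P(white next | data) = (9/10)(0.46686) + (7/10)(0.28242) + (3/5)(0.15562) + (2/5)(0.069164) + (3/10)(0.025937) = 0.74669.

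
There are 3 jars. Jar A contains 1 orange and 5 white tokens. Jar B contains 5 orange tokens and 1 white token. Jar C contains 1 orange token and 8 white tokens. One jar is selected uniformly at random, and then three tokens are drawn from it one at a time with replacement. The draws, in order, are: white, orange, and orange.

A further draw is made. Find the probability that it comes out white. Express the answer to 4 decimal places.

The likelihood of the observed sequence under each hypothesis: P(data | jar A) = (5/6)(1/6)(1/6) = 0.023148; P(data | jar B) = (1/6)(5/6)(5/6) = 0.11574; P(data | jar C) = (8/9)(1/9)(1/9) = 0.010974.
The prior-weighted likelihoods are 1/3 · 0.023148 = 0.007716, 1/3 · 0.11574 = 0.03858, 1/3 · 0.010974 = 0.003658; summing to 0.049954.
The posterior is then P(jar A | data) = 0.15446, P(jar B | data) = 0.77231, P(jar C | data) = 0.073227.
Averaging over the posterior, P(white next | data) = (5/6)(0.15446) + (1/6)(0.77231) + (8/9)(0.073227) = 0.32253.

0.3225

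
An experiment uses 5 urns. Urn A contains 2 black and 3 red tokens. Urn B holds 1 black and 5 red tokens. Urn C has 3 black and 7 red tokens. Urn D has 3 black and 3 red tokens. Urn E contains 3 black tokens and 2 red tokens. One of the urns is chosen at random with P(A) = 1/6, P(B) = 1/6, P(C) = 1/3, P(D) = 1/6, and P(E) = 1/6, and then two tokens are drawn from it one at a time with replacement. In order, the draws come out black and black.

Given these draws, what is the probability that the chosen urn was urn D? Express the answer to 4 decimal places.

0.2557

The likelihood of the observed sequence under each hypothesis: P(data | urn A) = (2/5)(2/5) = 4/25; P(data | urn B) = (1/6)(1/6) = 1/36; P(data | urn C) = (3/10)(3/10) = 9/100; P(data | urn D) = (3/6)(3/6) = 1/4; P(data | urn E) = (3/5)(3/5) = 9/25.
Weighting by the prior gives 1/6 · 4/25 = 2/75, 1/6 · 1/36 = 1/216, 1/3 · 9/100 = 3/100, 1/6 · 1/4 = 1/24, 1/6 · 9/25 = 3/50; summing to 22/135.
So P(urn D | data) = (1/24) / (22/135) = 45/176.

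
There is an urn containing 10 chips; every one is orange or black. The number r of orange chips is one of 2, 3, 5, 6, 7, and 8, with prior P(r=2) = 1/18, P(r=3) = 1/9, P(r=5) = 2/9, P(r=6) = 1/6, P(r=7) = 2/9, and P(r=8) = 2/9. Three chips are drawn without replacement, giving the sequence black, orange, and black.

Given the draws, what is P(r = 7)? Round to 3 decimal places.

Under each hypothesis, the probability of the observed sequence is: P(data | r = 2) = (8/10)(2/9)(7/8) = 0.15556; P(data | r = 3) = (7/10)(3/9)(6/8) = 0.175; P(data | r = 5) = (5/10)(5/9)(4/8) = 0.13889; P(data | r = 6) = (4/10)(6/9)(3/8) = 0.1; P(data | r = 7) = (3/10)(7/9)(2/8) = 0.058333; P(data | r = 8) = (2/10)(8/9)(1/8) = 0.022222.
The prior-weighted likelihoods are 1/18 · 0.15556 = 0.008642, 1/9 · 0.175 = 0.019444, 2/9 · 0.13889 = 0.030864, 1/6 · 0.1 = 0.016667, 2/9 · 0.058333 = 0.012963, 2/9 · 0.022222 = 0.0049383; summing to 0.093519.
By Bayes' rule, P(r = 7 | data) = (0.012963) / (0.093519) = 0.13861.

0.139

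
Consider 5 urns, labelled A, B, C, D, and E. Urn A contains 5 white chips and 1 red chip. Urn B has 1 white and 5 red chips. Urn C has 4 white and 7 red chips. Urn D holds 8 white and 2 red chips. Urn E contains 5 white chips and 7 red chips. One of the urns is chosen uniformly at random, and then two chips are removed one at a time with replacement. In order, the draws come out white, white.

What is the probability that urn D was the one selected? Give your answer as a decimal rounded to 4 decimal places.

0.3837

The likelihood of the observed sequence under each hypothesis: P(data | urn A) = (5/6)(5/6) = 0.69444; P(data | urn B) = (1/6)(1/6) = 0.027778; P(data | urn C) = (4/11)(4/11) = 0.13223; P(data | urn D) = (8/10)(8/10) = 0.64; P(data | urn E) = (5/12)(5/12) = 0.17361.
Weighting by the prior gives 1/5 · 0.69444 = 0.13889, 1/5 · 0.027778 = 0.0055556, 1/5 · 0.13223 = 0.026446, 1/5 · 0.64 = 0.128, 1/5 · 0.17361 = 0.034722; these sum to 0.33361.
By Bayes' rule, P(urn D | data) = (0.128) / (0.33361) = 0.38368.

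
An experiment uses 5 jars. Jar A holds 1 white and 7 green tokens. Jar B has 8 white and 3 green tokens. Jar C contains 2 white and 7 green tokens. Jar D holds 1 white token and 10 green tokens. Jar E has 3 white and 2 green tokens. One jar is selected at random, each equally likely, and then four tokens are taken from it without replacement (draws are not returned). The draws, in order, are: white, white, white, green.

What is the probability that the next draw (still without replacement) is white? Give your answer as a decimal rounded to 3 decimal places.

Compute the likelihood of the observed sequence for each case: P(data | jar A) = (1/8)(0/7) = 0; P(data | jar B) = (8/11)(7/10)(6/9)(3/8) = 7/55; P(data | jar C) = (2/9)(1/8)(0/7) = 0; P(data | jar D) = (1/11)(0/10) = 0; P(data | jar E) = (3/5)(2/4)(1/3)(2/2) = 1/10.
Multiplying each by its prior: 1/5 · 0 = 0, 1/5 · 7/55 = 7/275, 1/5 · 0 = 0, 1/5 · 0 = 0, 1/5 · 1/10 = 1/50; these sum to 1/22.
Normalising, the posterior is P(jar A | data) = 0, P(jar B | data) = 14/25, P(jar C | data) = 0, P(jar D | data) = 0, P(jar E | data) = 11/25.
So P(white next | data) = Σ P(white next | H) P(H | data) = (5/7)(14/25) + (0)(11/25) = 2/5.

0.400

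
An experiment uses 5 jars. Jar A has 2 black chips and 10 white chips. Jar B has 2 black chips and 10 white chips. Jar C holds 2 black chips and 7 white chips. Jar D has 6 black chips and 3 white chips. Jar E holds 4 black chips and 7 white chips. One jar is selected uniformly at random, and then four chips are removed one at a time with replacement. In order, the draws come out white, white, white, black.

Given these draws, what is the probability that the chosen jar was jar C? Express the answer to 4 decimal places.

0.2514

The likelihood of the observed sequence under each hypothesis: P(data | jar A) = (10/12)(10/12)(10/12)(2/12) = 0.096451; P(data | jar B) = (10/12)(10/12)(10/12)(2/12) = 0.096451; P(data | jar C) = (7/9)(7/9)(7/9)(2/9) = 0.10456; P(data | jar D) = (3/9)(3/9)(3/9)(6/9) = 0.024691; P(data | jar E) = (7/11)(7/11)(7/11)(4/11) = 0.093709.
Weighting by the prior gives 1/5 · 0.096451 = 0.01929, 1/5 · 0.096451 = 0.01929, 1/5 · 0.10456 = 0.020911, 1/5 · 0.024691 = 0.0049383, 1/5 · 0.093709 = 0.018742; these sum to 0.083172.
So P(jar C | data) = (0.020911) / (0.083172) = 0.25142.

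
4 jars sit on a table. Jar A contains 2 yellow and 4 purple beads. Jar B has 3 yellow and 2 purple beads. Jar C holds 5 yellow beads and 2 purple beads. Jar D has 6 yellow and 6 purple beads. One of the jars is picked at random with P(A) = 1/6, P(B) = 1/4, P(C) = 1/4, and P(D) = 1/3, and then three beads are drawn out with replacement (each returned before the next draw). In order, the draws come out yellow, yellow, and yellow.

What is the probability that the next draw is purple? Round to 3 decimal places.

0.376

For each hypothesis, P(data | H) works out to: P(data | jar A) = (2/6)(2/6)(2/6) = 0.037037; P(data | jar B) = (3/5)(3/5)(3/5) = 0.216; P(data | jar C) = (5/7)(5/7)(5/7) = 0.36443; P(data | jar D) = (6/12)(6/12)(6/12) = 0.125.
The prior-weighted likelihoods are 1/6 · 0.037037 = 0.0061728, 1/4 · 0.216 = 0.054, 1/4 · 0.36443 = 0.091108, 1/3 · 0.125 = 0.041667; summing to 0.19295.
The posterior is then P(jar A | data) = 0.031992, P(jar B | data) = 0.27987, P(jar C | data) = 0.47219, P(jar D | data) = 0.21595.
The predictive probability is P(purple next | data) = (2/3)(0.031992) + (2/5)(0.27987) + (2/7)(0.47219) + (1/2)(0.21595) = 0.37616.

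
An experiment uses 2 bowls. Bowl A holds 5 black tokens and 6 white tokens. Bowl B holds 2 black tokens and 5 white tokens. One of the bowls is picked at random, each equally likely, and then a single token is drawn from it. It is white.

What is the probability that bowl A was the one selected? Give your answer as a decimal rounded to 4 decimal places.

The likelihood of this draw under each hypothesis: P(data | bowl A) = (6/11) = 6/11; P(data | bowl B) = (5/7) = 5/7.
The prior-weighted likelihoods are 1/2 · 6/11 = 3/11, 1/2 · 5/7 = 5/14; with total 97/154.
By Bayes' rule, P(bowl A | data) = (3/11) / (97/154) = 42/97.

0.4330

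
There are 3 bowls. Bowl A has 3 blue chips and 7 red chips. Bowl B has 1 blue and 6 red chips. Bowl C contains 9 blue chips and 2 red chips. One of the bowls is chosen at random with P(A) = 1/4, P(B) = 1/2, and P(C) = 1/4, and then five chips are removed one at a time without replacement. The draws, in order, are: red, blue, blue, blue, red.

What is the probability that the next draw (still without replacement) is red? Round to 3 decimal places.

0.314

For each hypothesis, P(data | H) works out to: P(data | bowl A) = (7/10)(3/9)(2/8)(1/7)(6/6) = 0.0083333; P(data | bowl B) = (6/7)(1/6)(0/5) = 0; P(data | bowl C) = (2/11)(9/10)(8/9)(7/8)(1/7) = 0.018182.
Weighting by the prior gives 1/4 · 0.0083333 = 0.0020833, 1/2 · 0 = 0, 1/4 · 0.018182 = 0.0045455; with total 0.0066288.
Dividing through by the total gives posterior P(bowl A | data) = 0.31429, P(bowl B | data) = 0, P(bowl C | data) = 0.68571.
The predictive probability is P(red next | data) = (1)(0.31429) + (0)(0.68571) = 0.31429.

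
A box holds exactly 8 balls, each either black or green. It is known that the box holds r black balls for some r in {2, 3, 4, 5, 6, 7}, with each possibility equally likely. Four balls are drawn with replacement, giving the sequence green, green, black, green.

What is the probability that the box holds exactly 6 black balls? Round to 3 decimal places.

0.038

Compute the likelihood of the observed sequence for each case: P(data | r = 2) = (6/8)(6/8)(2/8)(6/8) = 0.10547; P(data | r = 3) = (5/8)(5/8)(3/8)(5/8) = 0.091553; P(data | r = 4) = (4/8)(4/8)(4/8)(4/8) = 0.0625; P(data | r = 5) = (3/8)(3/8)(5/8)(3/8) = 0.032959; P(data | r = 6) = (2/8)(2/8)(6/8)(2/8) = 0.011719; P(data | r = 7) = (1/8)(1/8)(7/8)(1/8) = 0.001709.
The prior-weighted likelihoods are 1/6 · 0.10547 = 0.017578, 1/6 · 0.091553 = 0.015259, 1/6 · 0.0625 = 0.010417, 1/6 · 0.032959 = 0.0054932, 1/6 · 0.011719 = 0.0019531, 1/6 · 0.001709 = 0.00028483; these sum to 0.050985.
Hence P(r = 6 | data) = (0.0019531) / (0.050985) = 0.038308.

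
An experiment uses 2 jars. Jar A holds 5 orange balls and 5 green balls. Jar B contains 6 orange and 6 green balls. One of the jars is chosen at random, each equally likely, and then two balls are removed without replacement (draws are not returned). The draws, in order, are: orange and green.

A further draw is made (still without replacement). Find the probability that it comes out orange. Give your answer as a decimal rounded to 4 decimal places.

0.5000

Compute the likelihood of the observed sequence for each case: P(data | jar A) = (5/10)(5/9) = 5/18; P(data | jar B) = (6/12)(6/11) = 3/11.
The prior-weighted likelihoods are 1/2 · 5/18 = 5/36, 1/2 · 3/11 = 3/22; these sum to 109/396.
Normalising, the posterior is P(jar A | data) = 55/109, P(jar B | data) = 54/109.
The predictive probability is P(orange next | data) = (1/2)(55/109) + (1/2)(54/109) = 1/2.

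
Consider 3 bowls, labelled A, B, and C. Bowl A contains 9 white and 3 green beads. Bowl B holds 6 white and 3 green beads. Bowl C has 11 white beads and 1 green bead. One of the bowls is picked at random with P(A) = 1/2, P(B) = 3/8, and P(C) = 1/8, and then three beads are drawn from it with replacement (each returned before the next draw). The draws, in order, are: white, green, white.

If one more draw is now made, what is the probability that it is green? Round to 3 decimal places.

The likelihood of the observed sequence under each hypothesis: P(data | bowl A) = (9/12)(3/12)(9/12) = 0.14062; P(data | bowl B) = (6/9)(3/9)(6/9) = 0.14815; P(data | bowl C) = (11/12)(1/12)(11/12) = 0.070023.
The prior-weighted likelihoods are 1/2 · 0.14062 = 0.070312, 3/8 · 0.14815 = 0.055556, 1/8 · 0.070023 = 0.0087529; these sum to 0.13462.
The posterior is then P(bowl A | data) = 0.5223, P(bowl B | data) = 0.41268, P(bowl C | data) = 0.065019.
The predictive probability is P(green next | data) = (1/4)(0.5223) + (1/3)(0.41268) + (1/12)(0.065019) = 0.27355.

0.274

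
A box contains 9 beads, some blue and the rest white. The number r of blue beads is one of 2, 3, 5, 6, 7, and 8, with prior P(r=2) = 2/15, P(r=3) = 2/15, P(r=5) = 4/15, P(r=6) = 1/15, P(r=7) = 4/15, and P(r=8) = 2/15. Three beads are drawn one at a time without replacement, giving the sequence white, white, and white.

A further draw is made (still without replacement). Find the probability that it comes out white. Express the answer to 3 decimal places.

Under each hypothesis, the probability of the observed sequence is: P(data | r = 2) = (7/9)(6/8)(5/7) = 0.41667; P(data | r = 3) = (6/9)(5/8)(4/7) = 0.2381; P(data | r = 5) = (4/9)(3/8)(2/7) = 0.047619; P(data | r = 6) = (3/9)(2/8)(1/7) = 0.011905; P(data | r = 7) = (2/9)(1/8)(0/7) = 0; P(data | r = 8) = (1/9)(0/8) = 0.
Weighting by the prior gives 2/15 · 0.41667 = 0.055556, 2/15 · 0.2381 = 0.031746, 4/15 · 0.047619 = 0.012698, 1/15 · 0.011905 = 0.00079365, 4/15 · 0 = 0, 2/15 · 0 = 0; these sum to 0.10079.
Dividing through by the total gives posterior P(r = 2 | data) = 0.55118, P(r = 3 | data) = 0.31496, P(r = 5 | data) = 0.12598, P(r = 6 | data) = 0.007874, P(r = 7 | data) = 0, P(r = 8 | data) = 0.
Averaging over the posterior, P(white next | data) = (2/3)(0.55118) + (1/2)(0.31496) + (1/6)(0.12598) + (0)(0.007874) = 0.54593.

0.546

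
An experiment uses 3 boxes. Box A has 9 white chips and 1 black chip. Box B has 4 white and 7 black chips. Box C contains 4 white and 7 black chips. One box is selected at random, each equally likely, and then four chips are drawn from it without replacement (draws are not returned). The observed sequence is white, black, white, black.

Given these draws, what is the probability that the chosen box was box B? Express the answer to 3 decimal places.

Compute the likelihood of the observed sequence for each case: P(data | box A) = (9/10)(1/9)(8/8)(0/7) = 0; P(data | box B) = (4/11)(7/10)(3/9)(6/8) = 7/110; P(data | box C) = (4/11)(7/10)(3/9)(6/8) = 7/110.
The prior-weighted likelihoods are 1/3 · 0 = 0, 1/3 · 7/110 = 7/330, 1/3 · 7/110 = 7/330; these sum to 7/165.
So P(box B | data) = (7/330) / (7/165) = 1/2.

0.500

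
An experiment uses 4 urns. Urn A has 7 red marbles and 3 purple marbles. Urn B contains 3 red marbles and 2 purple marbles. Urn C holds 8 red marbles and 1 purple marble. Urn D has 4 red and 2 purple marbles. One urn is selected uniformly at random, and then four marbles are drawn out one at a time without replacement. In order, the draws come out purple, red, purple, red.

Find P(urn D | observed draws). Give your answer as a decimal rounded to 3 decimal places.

0.308

The likelihood of the observed sequence under each hypothesis: P(data | urn A) = (3/10)(7/9)(2/8)(6/7) = 1/20; P(data | urn B) = (2/5)(3/4)(1/3)(2/2) = 1/10; P(data | urn C) = (1/9)(8/8)(0/7) = 0; P(data | urn D) = (2/6)(4/5)(1/4)(3/3) = 1/15.
Weighting by the prior gives 1/4 · 1/20 = 1/80, 1/4 · 1/10 = 1/40, 1/4 · 0 = 0, 1/4 · 1/15 = 1/60; these sum to 13/240.
Therefore the posterior P(urn D | data) = (1/60) / (13/240) = 4/13.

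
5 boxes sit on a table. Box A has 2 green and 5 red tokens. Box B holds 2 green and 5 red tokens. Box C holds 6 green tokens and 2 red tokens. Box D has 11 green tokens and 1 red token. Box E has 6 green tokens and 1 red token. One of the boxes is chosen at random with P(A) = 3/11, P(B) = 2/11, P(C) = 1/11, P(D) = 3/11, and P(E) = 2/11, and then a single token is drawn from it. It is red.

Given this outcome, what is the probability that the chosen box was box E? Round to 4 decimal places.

0.0656

The likelihood of this draw under each hypothesis: P(data | box A) = (5/7) = 5/7; P(data | box B) = (5/7) = 5/7; P(data | box C) = (2/8) = 1/4; P(data | box D) = (1/12) = 1/12; P(data | box E) = (1/7) = 1/7.
The prior-weighted likelihoods are 3/11 · 5/7 = 15/77, 2/11 · 5/7 = 10/77, 1/11 · 1/4 = 1/44, 3/11 · 1/12 = 1/44, 2/11 · 1/7 = 2/77; summing to 61/154.
Therefore the posterior P(box E | data) = (2/77) / (61/154) = 4/61.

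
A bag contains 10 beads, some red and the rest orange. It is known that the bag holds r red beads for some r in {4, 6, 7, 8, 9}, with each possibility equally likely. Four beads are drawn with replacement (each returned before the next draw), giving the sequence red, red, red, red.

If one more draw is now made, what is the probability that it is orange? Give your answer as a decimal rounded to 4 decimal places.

0.1963

Under each hypothesis, the probability of the observed sequence is: P(data | r = 4) = (4/10)(4/10)(4/10)(4/10) = 0.0256; P(data | r = 6) = (6/10)(6/10)(6/10)(6/10) = 0.1296; P(data | r = 7) = (7/10)(7/10)(7/10)(7/10) = 0.2401; P(data | r = 8) = (8/10)(8/10)(8/10)(8/10) = 0.4096; P(data | r = 9) = (9/10)(9/10)(9/10)(9/10) = 0.6561.
The prior-weighted likelihoods are 1/5 · 0.0256 = 0.00512, 1/5 · 0.1296 = 0.02592, 1/5 · 0.2401 = 0.04802, 1/5 · 0.4096 = 0.08192, 1/5 · 0.6561 = 0.13122; these sum to 0.2922.
Dividing through by the total gives posterior P(r = 4 | data) = 0.017522, P(r = 6 | data) = 0.088706, P(r = 7 | data) = 0.16434, P(r = 8 | data) = 0.28036, P(r = 9 | data) = 0.44908.
So P(orange next | data) = Σ P(orange next | H) P(H | data) = (3/5)(0.017522) + (2/5)(0.088706) + (3/10)(0.16434) + (1/5)(0.28036) + (1/10)(0.44908) = 0.19628.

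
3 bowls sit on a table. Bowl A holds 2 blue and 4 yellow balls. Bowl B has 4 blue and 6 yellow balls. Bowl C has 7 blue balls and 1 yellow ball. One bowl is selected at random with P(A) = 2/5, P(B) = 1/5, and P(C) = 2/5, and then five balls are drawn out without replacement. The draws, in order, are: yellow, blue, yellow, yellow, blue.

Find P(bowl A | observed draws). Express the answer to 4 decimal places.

0.7368

For each hypothesis, P(data | H) works out to: P(data | bowl A) = (4/6)(2/5)(3/4)(2/3)(1/2) = 1/15; P(data | bowl B) = (6/10)(4/9)(5/8)(4/7)(3/6) = 1/21; P(data | bowl C) = (1/8)(7/7)(0/6) = 0.
Multiplying each by its prior: 2/5 · 1/15 = 2/75, 1/5 · 1/21 = 1/105, 2/5 · 0 = 0; summing to 19/525.
So P(bowl A | data) = (2/75) / (19/525) = 14/19.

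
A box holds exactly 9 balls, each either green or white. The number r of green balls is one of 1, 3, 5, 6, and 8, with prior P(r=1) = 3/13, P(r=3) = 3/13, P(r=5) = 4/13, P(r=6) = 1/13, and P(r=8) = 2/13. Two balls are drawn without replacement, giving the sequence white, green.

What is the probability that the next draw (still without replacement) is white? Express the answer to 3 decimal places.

For each hypothesis, P(data | H) works out to: P(data | r = 1) = (8/9)(1/8) = 1/9; P(data | r = 3) = (6/9)(3/8) = 1/4; P(data | r = 5) = (4/9)(5/8) = 5/18; P(data | r = 6) = (3/9)(6/8) = 1/4; P(data | r = 8) = (1/9)(8/8) = 1/9.
Weighting by the prior gives 3/13 · 1/9 = 1/39, 3/13 · 1/4 = 3/52, 4/13 · 5/18 = 10/117, 1/13 · 1/4 = 1/52, 2/13 · 1/9 = 2/117; these sum to 8/39.
Normalising, the posterior is P(r = 1 | data) = 1/8, P(r = 3 | data) = 9/32, P(r = 5 | data) = 5/12, P(r = 6 | data) = 3/32, P(r = 8 | data) = 1/12.
Averaging over the posterior, P(white next | data) = (1)(1/8) + (5/7)(9/32) + (3/7)(5/12) + (2/7)(3/32) + (0)(1/12) = 17/32.

0.531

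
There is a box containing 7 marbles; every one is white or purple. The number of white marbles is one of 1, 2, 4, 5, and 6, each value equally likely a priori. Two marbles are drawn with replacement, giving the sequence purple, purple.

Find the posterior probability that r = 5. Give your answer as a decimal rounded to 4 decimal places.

0.0533

For each hypothesis, P(data | H) works out to: P(data | r = 1) = (6/7)(6/7) = 36/49; P(data | r = 2) = (5/7)(5/7) = 25/49; P(data | r = 4) = (3/7)(3/7) = 9/49; P(data | r = 5) = (2/7)(2/7) = 4/49; P(data | r = 6) = (1/7)(1/7) = 1/49.
The prior-weighted likelihoods are 1/5 · 36/49 = 36/245, 1/5 · 25/49 = 5/49, 1/5 · 9/49 = 9/245, 1/5 · 4/49 = 4/245, 1/5 · 1/49 = 1/245; these sum to 15/49.
By Bayes' rule, P(r = 5 | data) = (4/245) / (15/49) = 4/75.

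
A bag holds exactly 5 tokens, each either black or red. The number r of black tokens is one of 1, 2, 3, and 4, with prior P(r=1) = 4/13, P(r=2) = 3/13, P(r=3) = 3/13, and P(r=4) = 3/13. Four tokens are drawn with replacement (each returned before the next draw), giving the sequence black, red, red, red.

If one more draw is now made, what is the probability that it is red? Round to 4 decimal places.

0.6637

For each hypothesis, P(data | H) works out to: P(data | r = 1) = (1/5)(4/5)(4/5)(4/5) = 0.1024; P(data | r = 2) = (2/5)(3/5)(3/5)(3/5) = 0.0864; P(data | r = 3) = (3/5)(2/5)(2/5)(2/5) = 0.0384; P(data | r = 4) = (4/5)(1/5)(1/5)(1/5) = 0.0064.
Multiplying each by its prior: 4/13 · 0.1024 = 0.031508, 3/13 · 0.0864 = 0.019938, 3/13 · 0.0384 = 0.0088615, 3/13 · 0.0064 = 0.0014769; summing to 0.061785.
The posterior is then P(r = 1 | data) = 0.50996, P(r = 2 | data) = 0.32271, P(r = 3 | data) = 0.14343, P(r = 4 | data) = 0.023904.
Averaging over the posterior, P(red next | data) = (4/5)(0.50996) + (3/5)(0.32271) + (2/5)(0.14343) + (1/5)(0.023904) = 0.66375.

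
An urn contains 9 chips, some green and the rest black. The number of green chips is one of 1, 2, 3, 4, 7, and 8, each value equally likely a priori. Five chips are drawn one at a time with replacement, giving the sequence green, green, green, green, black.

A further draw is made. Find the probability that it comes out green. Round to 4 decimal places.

For each hypothesis, P(data | H) works out to: P(data | r = 1) = (1/9)(1/9)(1/9)(1/9)(8/9) = 0.00013548; P(data | r = 2) = (2/9)(2/9)(2/9)(2/9)(7/9) = 0.0018967; P(data | r = 3) = (3/9)(3/9)(3/9)(3/9)(6/9) = 0.0082305; P(data | r = 4) = (4/9)(4/9)(4/9)(4/9)(5/9) = 0.021677; P(data | r = 7) = (7/9)(7/9)(7/9)(7/9)(2/9) = 0.081322; P(data | r = 8) = (8/9)(8/9)(8/9)(8/9)(1/9) = 0.069366.
Weighting by the prior gives 1/6 · 0.00013548 = 2.258e-05, 1/6 · 0.0018967 = 0.00031612, 1/6 · 0.0082305 = 0.0013717, 1/6 · 0.021677 = 0.0036128, 1/6 · 0.081322 = 0.013554, 1/6 · 0.069366 = 0.011561; with total 0.030438.
The posterior is then P(r = 1 | data) = 0.00074184, P(r = 2 | data) = 0.010386, P(r = 3 | data) = 0.045067, P(r = 4 | data) = 0.11869, P(r = 7 | data) = 0.44529, P(r = 8 | data) = 0.37982.
The predictive probability is P(green next | data) = (1/9)(0.00074184) + (2/9)(0.010386) + (1/3)(0.045067) + (4/9)(0.11869) + (7/9)(0.44529) + (8/9)(0.37982) = 0.75412.

0.7541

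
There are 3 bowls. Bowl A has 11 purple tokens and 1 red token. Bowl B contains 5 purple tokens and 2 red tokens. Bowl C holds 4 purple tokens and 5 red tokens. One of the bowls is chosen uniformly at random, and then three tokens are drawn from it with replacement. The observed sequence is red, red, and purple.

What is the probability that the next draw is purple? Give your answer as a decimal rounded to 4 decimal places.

0.5373

The likelihood of the observed sequence under each hypothesis: P(data | bowl A) = (1/12)(1/12)(11/12) = 0.0063657; P(data | bowl B) = (2/7)(2/7)(5/7) = 0.058309; P(data | bowl C) = (5/9)(5/9)(4/9) = 0.13717.
The prior-weighted likelihoods are 1/3 · 0.0063657 = 0.0021219, 1/3 · 0.058309 = 0.019436, 1/3 · 0.13717 = 0.045725; summing to 0.067283.
The posterior is then P(bowl A | data) = 0.031537, P(bowl B | data) = 0.28887, P(bowl C | data) = 0.67959.
The predictive probability is P(purple next | data) = (11/12)(0.031537) + (5/7)(0.28887) + (4/9)(0.67959) = 0.53729.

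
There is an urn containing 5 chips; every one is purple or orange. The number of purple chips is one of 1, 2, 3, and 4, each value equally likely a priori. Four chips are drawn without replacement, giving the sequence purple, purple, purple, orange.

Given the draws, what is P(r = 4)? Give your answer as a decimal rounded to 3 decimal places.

Under each hypothesis, the probability of the observed sequence is: P(data | r = 1) = (1/5)(0/4) = 0; P(data | r = 2) = (2/5)(1/4)(0/3) = 0; P(data | r = 3) = (3/5)(2/4)(1/3)(2/2) = 1/10; P(data | r = 4) = (4/5)(3/4)(2/3)(1/2) = 1/5.
Weighting by the prior gives 1/4 · 0 = 0, 1/4 · 0 = 0, 1/4 · 1/10 = 1/40, 1/4 · 1/5 = 1/20; summing to 3/40.
Hence P(r = 4 | data) = (1/20) / (3/40) = 2/3.

0.667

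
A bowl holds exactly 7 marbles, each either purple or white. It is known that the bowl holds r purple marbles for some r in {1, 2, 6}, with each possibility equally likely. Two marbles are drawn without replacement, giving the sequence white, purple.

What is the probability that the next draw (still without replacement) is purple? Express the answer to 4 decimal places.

For each hypothesis, P(data | H) works out to: P(data | r = 1) = (6/7)(1/6) = 1/7; P(data | r = 2) = (5/7)(2/6) = 5/21; P(data | r = 6) = (1/7)(6/6) = 1/7.
Weighting by the prior gives 1/3 · 1/7 = 1/21, 1/3 · 5/21 = 5/63, 1/3 · 1/7 = 1/21; summing to 11/63.
Normalising, the posterior is P(r = 1 | data) = 3/11, P(r = 2 | data) = 5/11, P(r = 6 | data) = 3/11.
Averaging over the posterior, P(purple next | data) = (0)(3/11) + (1/5)(5/11) + (1)(3/11) = 4/11.

0.3636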